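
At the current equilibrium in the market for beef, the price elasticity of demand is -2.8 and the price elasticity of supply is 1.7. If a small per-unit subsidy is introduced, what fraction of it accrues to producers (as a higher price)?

Producer share = 28/45

For a small subsidy around the equilibrium, the benefit split depends on the relative slopes, which at a point are proportional to the elasticities.
Buyer share = εs/(εs + |εd|) = 1.7/(1.7 + 2.8) = 17/45; seller share = |εd|/(εs + |εd|) = 28/45.
So producers capture 28/45 of the subsidy.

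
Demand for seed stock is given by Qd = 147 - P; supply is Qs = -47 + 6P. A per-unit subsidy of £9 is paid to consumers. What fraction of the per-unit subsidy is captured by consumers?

Consumer share = 6/7

Pre-subsidy: 147 - P = -47 + 6P gives P* = 194/7, Q* = 835/7.
With the rebate, buyers effectively pay Pb = Ps − 9, where Ps is the price sellers receive.
Demand in terms of Ps becomes Qd = 147 − 1(Ps − 9) = 156 - Ps. Setting this equal to supply: 156 - Ps = -47 + 6Ps, so Ps = 29.
Buyers pay Pb = 29 − 9 = 20; Q' = -47 + 6·29 = 127.
Buyers' price falls by P* − Pb = 194/7 − 20 = 54/7; sellers' price rises by Ps − P* = 29 − 194/7 = 9/7.
So consumers capture (54/7)/9 = 6/7 of each unit of subsidy.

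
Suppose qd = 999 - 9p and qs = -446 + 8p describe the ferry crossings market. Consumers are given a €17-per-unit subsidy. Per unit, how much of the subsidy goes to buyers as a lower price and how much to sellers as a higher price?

Pre-subsidy: 999 - 9p = -446 + 8p gives p* = 85, q* = 234.
With the rebate, buyers effectively pay pb = ps − 17, where ps is the price sellers receive.
Demand in terms of ps becomes qd = 999 − 9(ps − 17) = 1152 - 9ps. Setting this equal to supply: 1152 - 9ps = -446 + 8ps, so ps = 94.
Buyers pay pb = 94 − 17 = 77; q' = -446 + 8·94 = 306.
Buyers' price falls by p* − pb = 85 − 77 = 8; sellers' price rises by ps − p* = 94 − 85 = 9.

Buyers gain €8 per unit; sellers gain €9 per unit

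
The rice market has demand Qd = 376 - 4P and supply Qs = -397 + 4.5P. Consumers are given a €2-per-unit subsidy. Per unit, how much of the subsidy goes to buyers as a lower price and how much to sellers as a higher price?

Buyers gain 18/17 per unit; sellers gain 16/17 per unit

Pre-subsidy: 376 - 4P = -397 + 4.5P gives P* = 1546/17, Q* = 208/17.
With the rebate, buyers effectively pay Pb = Ps − 2, where Ps is the price sellers receive.
Demand in terms of Ps becomes Qd = 376 − 4(Ps − 2) = 384 - 4Ps. Setting this equal to supply: 384 - 4Ps = -397 + 4.5Ps, so Ps = 1562/17.
Buyers pay Pb = 1562/17 − 2 = 1528/17; Q' = -397 + 4.5·(1562/17) = 280/17.
Buyers' price falls by P* − Pb = 1546/17 − 1528/17 = 18/17; sellers' price rises by Ps − P* = 1562/17 − 1546/17 = 16/17.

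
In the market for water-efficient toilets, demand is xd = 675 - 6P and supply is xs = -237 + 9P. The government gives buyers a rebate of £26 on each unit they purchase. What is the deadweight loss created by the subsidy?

Deadweight loss = £1216.8

Pre-subsidy: 675 - 6P = -237 + 9P gives P* = 60.8, x* = 310.2.
With the rebate, buyers effectively pay Pb = Ps − 26, where Ps is the price sellers receive.
Demand in terms of Ps becomes xd = 675 − 6(Ps − 26) = 831 - 6Ps. Setting this equal to supply: 831 - 6Ps = -237 + 9Ps, so Ps = 71.2.
Buyers pay Pb = 71.2 − 26 = 45.2; x' = -237 + 9·71.2 = 403.8.
The subsidy expands output by 403.8 − 310.2 = 93.6 past the efficient level; on those units the gap between marginal cost and willingness to pay runs from 0 up to 26.
DWL = ½ × 26 × 93.6 = 1216.8.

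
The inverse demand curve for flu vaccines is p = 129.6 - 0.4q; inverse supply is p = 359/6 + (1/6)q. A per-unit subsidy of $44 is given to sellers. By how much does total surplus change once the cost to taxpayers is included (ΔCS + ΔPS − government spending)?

Pre-subsidy: 129.6 - 0.4q = 359/6 + (1/6)q gives q* = 2093/17 and p* = 1366/17.
With the subsidy, sellers receive ps = pb + 44 for each unit, where pb is the price buyers pay.
On the curves, pb = 129.6 - 0.4q and ps = 359/6 + (1/6)q; the wedge ps − pb = 44 gives 359/6 + (1/6)q − (129.6 - 0.4q) = 44, so q' = 3413/17.
Then pb = 129.6 − 0.4·(3413/17) = 838/17 and ps = 359/6 + (1/6)·(3413/17) = 1586/17.
ΔCS = ½(2093/17 + 3413/17)(1366/17 − 838/17) = 1453584/289; ΔPS = ½(2093/17 + 3413/17)(1586/17 − 1366/17) = 605660/289.
Government spending = 44 × 3413/17 = 150172/17.
Net change = 1453584/289 + 605660/289 − 150172/17 = -29040/17. The loss equals the DWL triangle ½·44·1320/17.

Net change in total surplus = -29040/17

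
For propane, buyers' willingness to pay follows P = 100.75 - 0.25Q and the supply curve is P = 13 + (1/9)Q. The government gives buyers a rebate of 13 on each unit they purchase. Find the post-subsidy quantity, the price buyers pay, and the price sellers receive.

Q' = 279; buyers pay 31; sellers receive 44

Pre-subsidy: 100.75 - 0.25Q = 13 + (1/9)Q gives Q* = 243 and P* = 40.
With the rebate, buyers effectively pay Pb = Ps − 13, where Ps is the price sellers receive.
On the curves, Pb = 100.75 - 0.25Q and Ps = 13 + (1/9)Q; the wedge Ps − Pb = 13 gives 13 + (1/9)Q − (100.75 - 0.25Q) = 13, so Q' = 279.
Then Pb = 100.75 − 0.25·279 = 31 and Ps = 13 + (1/9)·279 = 44.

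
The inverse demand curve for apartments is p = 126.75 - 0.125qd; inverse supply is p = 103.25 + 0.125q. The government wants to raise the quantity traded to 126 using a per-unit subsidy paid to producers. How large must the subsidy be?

Required subsidy s = 8 per unit

At q = 126, from the demand curve buyers pay pb = 126.75 − 0.125·126 = 111; from the supply curve sellers need ps = 103.25 + 0.125·126 = 119.
The subsidy must fill the gap: s = ps − pb = 119 − 111 = 8.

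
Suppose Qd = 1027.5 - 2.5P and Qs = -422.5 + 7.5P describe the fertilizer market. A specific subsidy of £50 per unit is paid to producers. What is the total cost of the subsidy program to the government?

Government cost = £37937.5

Pre-subsidy: 1027.5 - 2.5P = -422.5 + 7.5P gives P* = 145, Q* = 665.
With the subsidy, sellers receive Ps = Pb + 50 for each unit, where Pb is the price buyers pay.
Supply in terms of Pb becomes Qs = -422.5 + 7.5(Pb + 50) = -47.5 + 7.5Pb. Setting this equal to demand: 1027.5 - 2.5Pb = -47.5 + 7.5Pb, so Pb = 107.5.
Sellers receive Ps = 107.5 + 50 = 157.5; Q' = 1027.5 − 2.5·107.5 = 758.75.
Government outlay = subsidy × quantity = 50 × 758.75 = 37937.5.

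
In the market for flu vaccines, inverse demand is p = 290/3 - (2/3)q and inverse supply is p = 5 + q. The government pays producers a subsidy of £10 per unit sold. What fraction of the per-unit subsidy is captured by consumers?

Consumer share = 0.4

Pre-subsidy: 290/3 - (2/3)q = 5 + q gives q* = 55 and p* = 60.
With the subsidy, sellers receive ps = pb + 10 for each unit, where pb is the price buyers pay.
On the curves, pb = 290/3 - (2/3)q and ps = 5 + q; the wedge ps − pb = 10 gives 5 + q − (290/3 - (2/3)q) = 10, so q' = 61.
Then pb = 290/3 − (2/3)·61 = 56 and ps = 5 + 1·61 = 66.
Buyers' price falls by p* − pb = 60 − 56 = 4; sellers' price rises by ps − p* = 66 − 60 = 6.
So consumers capture 4/10 = 0.4 of each unit of subsidy.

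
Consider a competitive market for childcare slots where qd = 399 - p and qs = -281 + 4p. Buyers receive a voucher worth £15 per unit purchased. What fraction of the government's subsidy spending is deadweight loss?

DWL / government spending = 6/275

Pre-subsidy: 399 - p = -281 + 4p gives p* = 136, q* = 263.
With the rebate, buyers effectively pay pb = ps − 15, where ps is the price sellers receive.
Demand in terms of ps becomes qd = 399 − 1(ps − 15) = 414 - ps. Setting this equal to supply: 414 - ps = -281 + 4ps, so ps = 139.
Buyers pay pb = 139 − 15 = 124; q' = -281 + 4·139 = 275.
ΔCS = ½(263 + 275)(136 − 124) = 3228; ΔPS = ½(263 + 275)(139 − 136) = 807.
Government spending = 15 × 275 = 4125.
DWL = ½ × 15 × (275 − 263) = 90; fraction = 90 / 4125 = 6/275.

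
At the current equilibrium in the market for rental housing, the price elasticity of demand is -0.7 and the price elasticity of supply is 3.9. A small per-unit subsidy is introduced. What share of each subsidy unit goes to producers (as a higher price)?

Producer share = 7/46

For a small subsidy around the equilibrium, the benefit split depends on the relative slopes, which at a point are proportional to the elasticities.
Buyer share = εs/(εs + |εd|) = 3.9/(3.9 + 0.7) = 39/46; seller share = |εd|/(εs + |εd|) = 7/46.
So producers capture 7/46 of the subsidy.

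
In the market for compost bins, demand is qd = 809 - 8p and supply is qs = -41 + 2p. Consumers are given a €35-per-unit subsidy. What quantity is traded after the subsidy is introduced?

Pre-subsidy: 809 - 8p = -41 + 2p gives p* = 85, q* = 129.
With the rebate, buyers effectively pay pb = ps − 35, where ps is the price sellers receive.
Demand in terms of ps becomes qd = 809 − 8(ps − 35) = 1089 - 8ps. Setting this equal to supply: 1089 - 8ps = -41 + 2ps, so ps = 113.
Buyers pay pb = 113 − 35 = 78; q' = -41 + 2·113 = 185.

q' = 185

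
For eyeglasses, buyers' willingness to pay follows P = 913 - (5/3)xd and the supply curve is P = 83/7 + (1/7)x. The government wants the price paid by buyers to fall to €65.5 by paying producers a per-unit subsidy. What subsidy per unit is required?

Required subsidy s = €19 per unit

At a buyer price of 65.5, quantity demanded is 547.8 − 0.6·65.5 = 508.5.
Sellers supply 508.5 only when they receive Ps = 83/7 + (1/7)·508.5 = 84.5.
s = Ps − Pb = 84.5 − 65.5 = 19.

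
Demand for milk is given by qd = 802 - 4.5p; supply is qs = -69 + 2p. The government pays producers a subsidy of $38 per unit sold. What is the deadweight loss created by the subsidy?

Pre-subsidy: 802 - 4.5p = -69 + 2p gives p* = 134, q* = 199.
With the subsidy, sellers receive ps = pb + 38 for each unit, where pb is the price buyers pay.
Supply in terms of pb becomes qs = -69 + 2(pb + 38) = 7 + 2pb. Setting this equal to demand: 802 - 4.5pb = 7 + 2pb, so pb = 1590/13.
Sellers receive ps = 1590/13 + 38 = 2084/13; q' = 802 − 4.5·(1590/13) = 3271/13.
The subsidy expands output by 3271/13 − 199 = 684/13 past the efficient level; on those units the gap between marginal cost and willingness to pay runs from 0 up to 38.
DWL = ½ × 38 × 684/13 = 12996/13.

Deadweight loss = 12996/13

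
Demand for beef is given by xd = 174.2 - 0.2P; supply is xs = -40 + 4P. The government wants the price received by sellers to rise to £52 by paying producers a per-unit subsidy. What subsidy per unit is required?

Required subsidy s = £21 per unit

At a seller price of 52, quantity supplied is -40 + 4·52 = 168.
Buyers absorb 168 only when they pay Pb with 174.2 − 0.2·Pb = 168, i.e. Pb = 31.
s = Ps − Pb = 52 − 31 = 21.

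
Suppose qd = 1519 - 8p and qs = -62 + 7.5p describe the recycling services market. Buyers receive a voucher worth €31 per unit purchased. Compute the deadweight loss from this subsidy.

Pre-subsidy: 1519 - 8p = -62 + 7.5p gives p* = 102, q* = 703.
With the rebate, buyers effectively pay pb = ps − 31, where ps is the price sellers receive.
Demand in terms of ps becomes qd = 1519 − 8(ps − 31) = 1767 - 8ps. Setting this equal to supply: 1767 - 8ps = -62 + 7.5ps, so ps = 118.
Buyers pay pb = 118 − 31 = 87; q' = -62 + 7.5·118 = 823.
The subsidy expands output by 823 − 703 = 120 past the efficient level; on those units the gap between marginal cost and willingness to pay runs from 0 up to 31.
DWL = ½ × 31 × 120 = 1860.

Deadweight loss = €1860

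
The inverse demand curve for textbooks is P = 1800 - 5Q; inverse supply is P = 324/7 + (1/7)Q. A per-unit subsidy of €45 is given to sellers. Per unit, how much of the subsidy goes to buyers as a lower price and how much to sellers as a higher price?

Pre-subsidy: 1800 - 5Q = 324/7 + (1/7)Q gives Q* = 341 and P* = 95.
With the subsidy, sellers receive Ps = Pb + 45 for each unit, where Pb is the price buyers pay.
On the curves, Pb = 1800 - 5Q and Ps = 324/7 + (1/7)Q; the wedge Ps − Pb = 45 gives 324/7 + (1/7)Q − (1800 - 5Q) = 45, so Q' = 349.75.
Then Pb = 1800 − 5·349.75 = 51.25 and Ps = 324/7 + (1/7)·349.75 = 96.25.
Buyers' price falls by P* − Pb = 95 − 51.25 = 43.75; sellers' price rises by Ps − P* = 96.25 − 95 = 1.25.

Buyers gain €43.75 per unit; sellers gain €1.25 per unit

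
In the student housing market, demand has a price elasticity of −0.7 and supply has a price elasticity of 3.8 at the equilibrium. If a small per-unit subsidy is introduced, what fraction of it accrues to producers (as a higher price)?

For a small subsidy around the equilibrium, the benefit split depends on the relative slopes, which at a point are proportional to the elasticities.
Buyer share = εs/(εs + |εd|) = 3.8/(3.8 + 0.7) = 38/45; seller share = |εd|/(εs + |εd|) = 7/45.
So producers capture 7/45 of the subsidy.

Producer share = 7/45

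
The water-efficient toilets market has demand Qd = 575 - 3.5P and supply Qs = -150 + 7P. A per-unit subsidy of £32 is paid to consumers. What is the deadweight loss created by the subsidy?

Pre-subsidy: 575 - 3.5P = -150 + 7P gives P* = 1450/21, Q* = 1000/3.
With the rebate, buyers effectively pay Pb = Ps − 32, where Ps is the price sellers receive.
Demand in terms of Ps becomes Qd = 575 − 3.5(Ps − 32) = 687 - 3.5Ps. Setting this equal to supply: 687 - 3.5Ps = -150 + 7Ps, so Ps = 558/7.
Buyers pay Pb = 558/7 − 32 = 334/7; Q' = -150 + 7·(558/7) = 408.
The subsidy expands output by 408 − 1000/3 = 224/3 past the efficient level; on those units the gap between marginal cost and willingness to pay runs from 0 up to 32.
DWL = ½ × 32 × 224/3 = 3584/3.

Deadweight loss = 3584/3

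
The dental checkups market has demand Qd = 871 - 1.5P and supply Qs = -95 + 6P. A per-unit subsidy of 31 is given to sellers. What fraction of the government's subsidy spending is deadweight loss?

Pre-subsidy: 871 - 1.5P = -95 + 6P gives P* = 128.8, Q* = 677.8.
With the subsidy, sellers receive Ps = Pb + 31 for each unit, where Pb is the price buyers pay.
Supply in terms of Pb becomes Qs = -95 + 6(Pb + 31) = 91 + 6Pb. Setting this equal to demand: 871 - 1.5Pb = 91 + 6Pb, so Pb = 104.
Sellers receive Ps = 104 + 31 = 135; Q' = 871 − 1.5·104 = 715.
ΔCS = ½(677.8 + 715)(128.8 − 104) = 17270.72; ΔPS = ½(677.8 + 715)(135 − 128.8) = 4317.68.
Government spending = 31 × 715 = 22165.
DWL = ½ × 31 × (715 − 677.8) = 576.6; fraction = 576.6 / 22165 = 93/3575.

DWL / government spending = 93/3575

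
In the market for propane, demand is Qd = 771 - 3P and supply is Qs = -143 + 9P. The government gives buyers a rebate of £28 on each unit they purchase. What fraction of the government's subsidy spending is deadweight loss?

Pre-subsidy: 771 - 3P = -143 + 9P gives P* = 457/6, Q* = 542.5.
With the rebate, buyers effectively pay Pb = Ps − 28, where Ps is the price sellers receive.
Demand in terms of Ps becomes Qd = 771 − 3(Ps − 28) = 855 - 3Ps. Setting this equal to supply: 855 - 3Ps = -143 + 9Ps, so Ps = 499/6.
Buyers pay Pb = 499/6 − 28 = 331/6; Q' = -143 + 9·(499/6) = 605.5.
ΔCS = ½(542.5 + 605.5)(457/6 − 331/6) = 12054; ΔPS = ½(542.5 + 605.5)(499/6 − 457/6) = 4018.
Government spending = 28 × 605.5 = 16954.
DWL = ½ × 28 × (605.5 − 542.5) = 882; fraction = 882 / 16954 = 9/173.

DWL / government spending = 9/173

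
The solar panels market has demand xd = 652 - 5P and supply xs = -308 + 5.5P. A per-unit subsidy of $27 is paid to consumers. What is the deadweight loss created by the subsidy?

Pre-subsidy: 652 - 5P = -308 + 5.5P gives P* = 640/7, x* = 1364/7.
With the rebate, buyers effectively pay Pb = Ps − 27, where Ps is the price sellers receive.
Demand in terms of Ps becomes xd = 652 − 5(Ps − 27) = 787 - 5Ps. Setting this equal to supply: 787 - 5Ps = -308 + 5.5Ps, so Ps = 730/7.
Buyers pay Pb = 730/7 − 27 = 541/7; x' = -308 + 5.5·(730/7) = 1859/7.
The subsidy expands output by 1859/7 − 1364/7 = 495/7 past the efficient level; on those units the gap between marginal cost and willingness to pay runs from 0 up to 27.
DWL = ½ × 27 × 495/7 = 13365/14.

Deadweight loss = 13365/14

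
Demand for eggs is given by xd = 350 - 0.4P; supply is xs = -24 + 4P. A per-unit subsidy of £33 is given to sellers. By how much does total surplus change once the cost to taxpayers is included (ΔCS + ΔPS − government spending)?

Pre-subsidy: 350 - 0.4P = -24 + 4P gives P* = 85, x* = 316.
With the subsidy, sellers receive Ps = Pb + 33 for each unit, where Pb is the price buyers pay.
Supply in terms of Pb becomes xs = -24 + 4(Pb + 33) = 108 + 4Pb. Setting this equal to demand: 350 - 0.4Pb = 108 + 4Pb, so Pb = 55.
Sellers receive Ps = 55 + 33 = 88; x' = 350 − 0.4·55 = 328.
ΔCS = ½(316 + 328)(85 − 55) = 9660; ΔPS = ½(316 + 328)(88 − 85) = 966.
Government spending = 33 × 328 = 10824.
Net change = 9660 + 966 − 10824 = -198. The loss equals the DWL triangle ½·33·12.

Net change in total surplus = -£198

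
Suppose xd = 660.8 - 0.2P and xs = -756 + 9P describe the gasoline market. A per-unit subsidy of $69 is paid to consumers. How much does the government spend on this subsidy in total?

Government cost = $44401.5

Pre-subsidy: 660.8 - 0.2P = -756 + 9P gives P* = 154, x* = 630.
With the rebate, buyers effectively pay Pb = Ps − 69, where Ps is the price sellers receive.
Demand in terms of Ps becomes xd = 660.8 − 0.2(Ps − 69) = 674.6 - 0.2Ps. Setting this equal to supply: 674.6 - 0.2Ps = -756 + 9Ps, so Ps = 155.5.
Buyers pay Pb = 155.5 − 69 = 86.5; x' = -756 + 9·155.5 = 643.5.
Government outlay = subsidy × quantity = 69 × 643.5 = 44401.5.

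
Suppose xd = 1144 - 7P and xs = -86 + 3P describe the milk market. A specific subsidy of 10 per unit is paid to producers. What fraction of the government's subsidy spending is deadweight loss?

Pre-subsidy: 1144 - 7P = -86 + 3P gives P* = 123, x* = 283.
With the subsidy, sellers receive Ps = Pb + 10 for each unit, where Pb is the price buyers pay.
Supply in terms of Pb becomes xs = -86 + 3(Pb + 10) = -56 + 3Pb. Setting this equal to demand: 1144 - 7Pb = -56 + 3Pb, so Pb = 120.
Sellers receive Ps = 120 + 10 = 130; x' = 1144 − 7·120 = 304.
ΔCS = ½(283 + 304)(123 − 120) = 880.5; ΔPS = ½(283 + 304)(130 − 123) = 2054.5.
Government spending = 10 × 304 = 3040.
DWL = ½ × 10 × (304 − 283) = 105; fraction = 105 / 3040 = 21/608.

DWL / government spending = 21/608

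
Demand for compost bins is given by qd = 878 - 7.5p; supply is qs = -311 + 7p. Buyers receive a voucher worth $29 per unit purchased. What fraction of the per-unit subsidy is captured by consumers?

Consumer share = 14/29

Pre-subsidy: 878 - 7.5p = -311 + 7p gives p* = 82, q* = 263.
With the rebate, buyers effectively pay pb = ps − 29, where ps is the price sellers receive.
Demand in terms of ps becomes qd = 878 − 7.5(ps − 29) = 1095.5 - 7.5ps. Setting this equal to supply: 1095.5 - 7.5ps = -311 + 7ps, so ps = 97.
Buyers pay pb = 97 − 29 = 68; q' = -311 + 7·97 = 368.
Buyers' price falls by p* − pb = 82 − 68 = 14; sellers' price rises by ps − p* = 97 − 82 = 15.
So consumers capture 14/29 = 14/29 of each unit of subsidy.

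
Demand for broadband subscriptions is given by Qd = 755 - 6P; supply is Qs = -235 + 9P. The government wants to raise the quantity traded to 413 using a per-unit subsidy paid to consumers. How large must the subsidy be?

At Q = 413, invert demand for the buyer price: Pb = (755 − 413)/6 = 57; invert supply for the seller price: Ps = (413 − (-235))/9 = 72.
The subsidy must fill the gap: s = Ps − Pb = 72 − 57 = 15.

Required subsidy s = 15 per unit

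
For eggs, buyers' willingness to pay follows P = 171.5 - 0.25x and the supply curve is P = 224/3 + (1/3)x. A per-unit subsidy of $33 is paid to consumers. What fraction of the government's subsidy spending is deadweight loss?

Pre-subsidy: 171.5 - 0.25x = 224/3 + (1/3)x gives x* = 166 and P* = 130.
With the rebate, buyers effectively pay Pb = Ps − 33, where Ps is the price sellers receive.
On the curves, Pb = 171.5 - 0.25x and Ps = 224/3 + (1/3)x; the wedge Ps − Pb = 33 gives 224/3 + (1/3)x − (171.5 - 0.25x) = 33, so x' = 1558/7.
Then Pb = 171.5 − 0.25·(1558/7) = 811/7 and Ps = 224/3 + (1/3)·(1558/7) = 1042/7.
ΔCS = ½(166 + 1558/7)(130 − 811/7) = 134640/49; ΔPS = ½(166 + 1558/7)(1042/7 − 130) = 179520/49.
Government spending = 33 × 1558/7 = 51414/7.
DWL = ½ × 33 × (1558/7 − 166) = 6534/7; fraction = (6534/7) / (51414/7) = 99/779.

DWL / government spending = 99/779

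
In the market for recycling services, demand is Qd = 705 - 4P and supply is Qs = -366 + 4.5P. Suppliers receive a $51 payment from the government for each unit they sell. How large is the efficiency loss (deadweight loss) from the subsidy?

Pre-subsidy: 705 - 4P = -366 + 4.5P gives P* = 126, Q* = 201.
With the subsidy, sellers receive Ps = Pb + 51 for each unit, where Pb is the price buyers pay.
Supply in terms of Pb becomes Qs = -366 + 4.5(Pb + 51) = -136.5 + 4.5Pb. Setting this equal to demand: 705 - 4Pb = -136.5 + 4.5Pb, so Pb = 99.
Sellers receive Ps = 99 + 51 = 150; Q' = 705 − 4·99 = 309.
The subsidy expands output by 309 − 201 = 108 past the efficient level; on those units the gap between marginal cost and willingness to pay runs from 0 up to 51.
DWL = ½ × 51 × 108 = 2754.

Deadweight loss = $2754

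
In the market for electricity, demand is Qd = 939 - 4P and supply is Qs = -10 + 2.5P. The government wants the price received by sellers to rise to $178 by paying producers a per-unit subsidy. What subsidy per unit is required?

Required subsidy s = $52 per unit

At a seller price of 178, quantity supplied is -10 + 2.5·178 = 435.
Buyers absorb 435 only when they pay Pb with 939 − 4·Pb = 435, i.e. Pb = 126.
s = Ps − Pb = 178 − 126 = 52.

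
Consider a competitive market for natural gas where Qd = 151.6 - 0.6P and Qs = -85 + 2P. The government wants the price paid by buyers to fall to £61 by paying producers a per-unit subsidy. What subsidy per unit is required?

Required subsidy s = £39 per unit

At a buyer price of 61, quantity demanded is 151.6 − 0.6·61 = 115.
Sellers supply 115 only when they receive Ps with -85 + 2·Ps = 115, i.e. Ps = 100.
s = Ps − Pb = 100 − 61 = 39.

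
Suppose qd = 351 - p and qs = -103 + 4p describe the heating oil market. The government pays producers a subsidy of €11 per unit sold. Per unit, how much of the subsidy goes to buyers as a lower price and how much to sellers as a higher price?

Pre-subsidy: 351 - p = -103 + 4p gives p* = 90.8, q* = 260.2.
With the subsidy, sellers receive ps = pb + 11 for each unit, where pb is the price buyers pay.
Supply in terms of pb becomes qs = -103 + 4(pb + 11) = -59 + 4pb. Setting this equal to demand: 351 - pb = -59 + 4pb, so pb = 82.
Sellers receive ps = 82 + 11 = 93; q' = 351 − 1·82 = 269.
Buyers' price falls by p* − pb = 90.8 − 82 = 8.8; sellers' price rises by ps − p* = 93 − 90.8 = 2.2.

Buyers gain €8.8 per unit; sellers gain €2.2 per unit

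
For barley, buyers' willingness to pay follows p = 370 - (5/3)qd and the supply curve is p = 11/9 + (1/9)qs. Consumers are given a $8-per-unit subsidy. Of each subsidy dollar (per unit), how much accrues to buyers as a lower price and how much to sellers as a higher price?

Buyers gain $7.5 per unit; sellers gain $0.5 per unit

Pre-subsidy: 370 - (5/3)q = 11/9 + (1/9)q gives q* = 207.4375 and p* = 1165/48.
With the rebate, buyers effectively pay pb = ps − 8, where ps is the price sellers receive.
On the curves, pb = 370 - (5/3)q and ps = 11/9 + (1/9)q; the wedge ps − pb = 8 gives 11/9 + (1/9)q − (370 - (5/3)q) = 8, so q' = 211.9375.
Then pb = 370 − (5/3)·211.9375 = 805/48 and ps = 11/9 + (1/9)·211.9375 = 1189/48.
Buyers' price falls by p* − pb = 1165/48 − 805/48 = 7.5; sellers' price rises by ps − p* = 1189/48 − 1165/48 = 0.5.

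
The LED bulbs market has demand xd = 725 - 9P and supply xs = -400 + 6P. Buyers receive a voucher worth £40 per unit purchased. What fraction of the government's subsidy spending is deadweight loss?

DWL / government spending = 36/97

Pre-subsidy: 725 - 9P = -400 + 6P gives P* = 75, x* = 50.
With the rebate, buyers effectively pay Pb = Ps − 40, where Ps is the price sellers receive.
Demand in terms of Ps becomes xd = 725 − 9(Ps − 40) = 1085 - 9Ps. Setting this equal to supply: 1085 - 9Ps = -400 + 6Ps, so Ps = 99.
Buyers pay Pb = 99 − 40 = 59; x' = -400 + 6·99 = 194.
ΔCS = ½(50 + 194)(75 − 59) = 1952; ΔPS = ½(50 + 194)(99 − 75) = 2928.
Government spending = 40 × 194 = 7760.
DWL = ½ × 40 × (194 − 50) = 2880; fraction = 2880 / 7760 = 36/97.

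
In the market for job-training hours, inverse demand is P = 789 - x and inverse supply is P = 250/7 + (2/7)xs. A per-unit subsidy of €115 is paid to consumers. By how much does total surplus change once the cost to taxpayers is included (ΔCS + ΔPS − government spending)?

Net change in total surplus = -92575/18

Pre-subsidy: 789 - x = 250/7 + (2/7)x gives x* = 5273/9 and P* = 1828/9.
With the rebate, buyers effectively pay Pb = Ps − 115, where Ps is the price sellers receive.
On the curves, Pb = 789 - x and Ps = 250/7 + (2/7)x; the wedge Ps − Pb = 115 gives 250/7 + (2/7)x − (789 - x) = 115, so x' = 2026/3.
Then Pb = 789 − 1·(2026/3) = 341/3 and Ps = 250/7 + (2/7)·(2026/3) = 686/3.
ΔCS = ½(5273/9 + 2026/3)(1828/9 − 341/3) = 9137555/162; ΔPS = ½(5273/9 + 2026/3)(686/3 − 1828/9) = 1305365/81.
Government spending = 115 × 2026/3 = 232990/3.
Net change = 9137555/162 + 1305365/81 − 232990/3 = -92575/18. The loss equals the DWL triangle ½·115·805/9.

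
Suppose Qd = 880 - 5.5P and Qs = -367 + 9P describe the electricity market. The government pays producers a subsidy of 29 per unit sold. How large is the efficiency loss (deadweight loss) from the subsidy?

Pre-subsidy: 880 - 5.5P = -367 + 9P gives P* = 86, Q* = 407.
With the subsidy, sellers receive Ps = Pb + 29 for each unit, where Pb is the price buyers pay.
Supply in terms of Pb becomes Qs = -367 + 9(Pb + 29) = -106 + 9Pb. Setting this equal to demand: 880 - 5.5Pb = -106 + 9Pb, so Pb = 68.
Sellers receive Ps = 68 + 29 = 97; Q' = 880 − 5.5·68 = 506.
The subsidy expands output by 506 − 407 = 99 past the efficient level; on those units the gap between marginal cost and willingness to pay runs from 0 up to 29.
DWL = ½ × 29 × 99 = 1435.5.

Deadweight loss = 1435.5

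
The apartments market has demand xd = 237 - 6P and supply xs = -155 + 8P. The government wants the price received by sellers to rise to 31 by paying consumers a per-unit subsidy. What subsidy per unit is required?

At a seller price of 31, quantity supplied is -155 + 8·31 = 93.
Buyers absorb 93 only when they pay Pb with 237 − 6·Pb = 93, i.e. Pb = 24.
s = Ps − Pb = 31 − 24 = 7.

Required subsidy s = 7 per unit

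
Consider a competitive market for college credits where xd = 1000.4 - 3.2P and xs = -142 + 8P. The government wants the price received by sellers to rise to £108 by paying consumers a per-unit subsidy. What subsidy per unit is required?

Required subsidy s = £21 per unit

At a seller price of 108, quantity supplied is -142 + 8·108 = 722.
Buyers absorb 722 only when they pay Pb with 1000.4 − 3.2·Pb = 722, i.e. Pb = 87.
s = Ps − Pb = 108 − 87 = 21.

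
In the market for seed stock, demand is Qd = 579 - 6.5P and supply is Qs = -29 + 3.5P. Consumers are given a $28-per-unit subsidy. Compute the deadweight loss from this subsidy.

Pre-subsidy: 579 - 6.5P = -29 + 3.5P gives P* = 60.8, Q* = 183.8.
With the rebate, buyers effectively pay Pb = Ps − 28, where Ps is the price sellers receive.
Demand in terms of Ps becomes Qd = 579 − 6.5(Ps − 28) = 761 - 6.5Ps. Setting this equal to supply: 761 - 6.5Ps = -29 + 3.5Ps, so Ps = 79.
Buyers pay Pb = 79 − 28 = 51; Q' = -29 + 3.5·79 = 247.5.
The subsidy expands output by 247.5 − 183.8 = 63.7 past the efficient level; on those units the gap between marginal cost and willingness to pay runs from 0 up to 28.
DWL = ½ × 28 × 63.7 = 891.8.

Deadweight loss = $891.8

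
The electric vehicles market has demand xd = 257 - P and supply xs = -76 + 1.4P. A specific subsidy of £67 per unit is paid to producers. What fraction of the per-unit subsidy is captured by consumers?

Consumer share = 7/12

Pre-subsidy: 257 - P = -76 + 1.4P gives P* = 138.75, x* = 118.25.
With the subsidy, sellers receive Ps = Pb + 67 for each unit, where Pb is the price buyers pay.
Supply in terms of Pb becomes xs = -76 + 1.4(Pb + 67) = 17.8 + 1.4Pb. Setting this equal to demand: 257 - Pb = 17.8 + 1.4Pb, so Pb = 299/3.
Sellers receive Ps = 299/3 + 67 = 500/3; x' = 257 − 1·(299/3) = 472/3.
Buyers' price falls by P* − Pb = 138.75 − 299/3 = 469/12; sellers' price rises by Ps − P* = 500/3 − 138.75 = 335/12.
So consumers capture (469/12)/67 = 7/12 of each unit of subsidy.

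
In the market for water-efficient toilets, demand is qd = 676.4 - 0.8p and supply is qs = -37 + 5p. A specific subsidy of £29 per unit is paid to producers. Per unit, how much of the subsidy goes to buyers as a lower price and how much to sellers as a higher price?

Pre-subsidy: 676.4 - 0.8p = -37 + 5p gives p* = 123, q* = 578.
With the subsidy, sellers receive ps = pb + 29 for each unit, where pb is the price buyers pay.
Supply in terms of pb becomes qs = -37 + 5(pb + 29) = 108 + 5pb. Setting this equal to demand: 676.4 - 0.8pb = 108 + 5pb, so pb = 98.
Sellers receive ps = 98 + 29 = 127; q' = 676.4 − 0.8·98 = 598.
Buyers' price falls by p* − pb = 123 − 98 = 25; sellers' price rises by ps − p* = 127 − 123 = 4.

Buyers gain £25 per unit; sellers gain £4 per unit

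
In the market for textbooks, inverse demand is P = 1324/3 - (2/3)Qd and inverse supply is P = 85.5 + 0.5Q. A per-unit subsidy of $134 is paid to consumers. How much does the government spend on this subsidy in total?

Pre-subsidy: 1324/3 - (2/3)Q = 85.5 + 0.5Q gives Q* = 305 and P* = 238.
With the rebate, buyers effectively pay Pb = Ps − 134, where Ps is the price sellers receive.
On the curves, Pb = 1324/3 - (2/3)Q and Ps = 85.5 + 0.5Q; the wedge Ps − Pb = 134 gives 85.5 + 0.5Q − (1324/3 - (2/3)Q) = 134, so Q' = 2939/7.
Then Pb = 1324/3 − (2/3)·(2939/7) = 1130/7 and Ps = 85.5 + 0.5·(2939/7) = 2068/7.
Government outlay = subsidy × quantity = 134 × 2939/7 = 393826/7.

Government cost = 393826/7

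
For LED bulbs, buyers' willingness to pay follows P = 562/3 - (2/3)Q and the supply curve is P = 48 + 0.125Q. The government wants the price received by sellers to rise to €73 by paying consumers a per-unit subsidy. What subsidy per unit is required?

At a seller price of 73, quantity supplied is -384 + 8·73 = 200.
Buyers absorb 200 only when they pay Pb = 562/3 − (2/3)·200 = 54.
s = Ps − Pb = 73 − 54 = 19.

Required subsidy s = €19 per unit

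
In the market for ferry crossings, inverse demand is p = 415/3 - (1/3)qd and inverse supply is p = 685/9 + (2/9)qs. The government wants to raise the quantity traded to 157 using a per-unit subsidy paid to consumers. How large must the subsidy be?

Required subsidy s = 25 per unit

At q = 157, from the demand curve buyers pay pb = 415/3 − (1/3)·157 = 86; from the supply curve sellers need ps = 685/9 + (2/9)·157 = 111.
The subsidy must fill the gap: s = ps − pb = 111 − 86 = 25.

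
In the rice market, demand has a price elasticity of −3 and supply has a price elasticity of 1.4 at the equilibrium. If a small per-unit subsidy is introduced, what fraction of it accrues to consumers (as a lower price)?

For a small subsidy around the equilibrium, the benefit split depends on the relative slopes, which at a point are proportional to the elasticities.
Buyer share = εs/(εs + |εd|) = 1.4/(1.4 + 3) = 7/22; seller share = |εd|/(εs + |εd|) = 15/22.

Consumer share = 7/22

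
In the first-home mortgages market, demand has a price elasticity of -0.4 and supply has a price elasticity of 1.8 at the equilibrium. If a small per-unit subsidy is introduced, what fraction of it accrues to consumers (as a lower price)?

For a small subsidy around the equilibrium, the benefit split depends on the relative slopes, which at a point are proportional to the elasticities.
Buyer share = εs/(εs + |εd|) = 1.8/(1.8 + 0.4) = 9/11; seller share = |εd|/(εs + |εd|) = 2/11.

Consumer share = 9/11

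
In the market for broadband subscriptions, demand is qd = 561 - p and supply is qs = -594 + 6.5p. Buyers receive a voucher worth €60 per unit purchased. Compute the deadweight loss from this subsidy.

Pre-subsidy: 561 - p = -594 + 6.5p gives p* = 154, q* = 407.
With the rebate, buyers effectively pay pb = ps − 60, where ps is the price sellers receive.
Demand in terms of ps becomes qd = 561 − 1(ps − 60) = 621 - ps. Setting this equal to supply: 621 - ps = -594 + 6.5ps, so ps = 162.
Buyers pay pb = 162 − 60 = 102; q' = -594 + 6.5·162 = 459.
The subsidy expands output by 459 − 407 = 52 past the efficient level; on those units the gap between marginal cost and willingness to pay runs from 0 up to 60.
DWL = ½ × 60 × 52 = 1560.

Deadweight loss = €1560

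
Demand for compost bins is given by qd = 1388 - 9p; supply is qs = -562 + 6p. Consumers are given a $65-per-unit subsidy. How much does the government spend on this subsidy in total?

Government cost = $29380

Pre-subsidy: 1388 - 9p = -562 + 6p gives p* = 130, q* = 218.
With the rebate, buyers effectively pay pb = ps − 65, where ps is the price sellers receive.
Demand in terms of ps becomes qd = 1388 − 9(ps − 65) = 1973 - 9ps. Setting this equal to supply: 1973 - 9ps = -562 + 6ps, so ps = 169.
Buyers pay pb = 169 − 65 = 104; q' = -562 + 6·169 = 452.
Government outlay = subsidy × quantity = 65 × 452 = 29380.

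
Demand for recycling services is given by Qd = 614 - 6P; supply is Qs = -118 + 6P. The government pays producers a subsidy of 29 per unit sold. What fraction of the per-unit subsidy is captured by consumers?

Pre-subsidy: 614 - 6P = -118 + 6P gives P* = 61, Q* = 248.
With the subsidy, sellers receive Ps = Pb + 29 for each unit, where Pb is the price buyers pay.
Supply in terms of Pb becomes Qs = -118 + 6(Pb + 29) = 56 + 6Pb. Setting this equal to demand: 614 - 6Pb = 56 + 6Pb, so Pb = 46.5.
Sellers receive Ps = 46.5 + 29 = 75.5; Q' = 614 − 6·46.5 = 335.
Buyers' price falls by P* − Pb = 61 − 46.5 = 14.5; sellers' price rises by Ps − P* = 75.5 − 61 = 14.5.
So consumers capture 14.5/29 = 0.5 of each unit of subsidy.

Consumer share = 0.5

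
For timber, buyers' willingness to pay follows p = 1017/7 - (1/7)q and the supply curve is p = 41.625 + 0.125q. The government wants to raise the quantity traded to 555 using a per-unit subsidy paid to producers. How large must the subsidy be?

Required subsidy s = 45 per unit

At q = 555, from the demand curve buyers pay pb = 1017/7 − (1/7)·555 = 66; from the supply curve sellers need ps = 41.625 + 0.125·555 = 111.
The subsidy must fill the gap: s = ps − pb = 111 − 66 = 45.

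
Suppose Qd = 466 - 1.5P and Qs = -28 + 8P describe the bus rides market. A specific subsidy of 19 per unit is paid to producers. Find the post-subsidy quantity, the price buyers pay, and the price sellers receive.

Pre-subsidy: 466 - 1.5P = -28 + 8P gives P* = 52, Q* = 388.
With the subsidy, sellers receive Ps = Pb + 19 for each unit, where Pb is the price buyers pay.
Supply in terms of Pb becomes Qs = -28 + 8(Pb + 19) = 124 + 8Pb. Setting this equal to demand: 466 - 1.5Pb = 124 + 8Pb, so Pb = 36.
Sellers receive Ps = 36 + 19 = 55; Q' = 466 − 1.5·36 = 412.

Q' = 412; buyers pay 36; sellers receive 55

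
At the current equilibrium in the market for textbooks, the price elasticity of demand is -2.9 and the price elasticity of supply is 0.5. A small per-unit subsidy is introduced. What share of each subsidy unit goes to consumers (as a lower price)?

Consumer share = 5/34

For a small subsidy around the equilibrium, the benefit split depends on the relative slopes, which at a point are proportional to the elasticities.
Buyer share = εs/(εs + |εd|) = 0.5/(0.5 + 2.9) = 5/34; seller share = |εd|/(εs + |εd|) = 29/34.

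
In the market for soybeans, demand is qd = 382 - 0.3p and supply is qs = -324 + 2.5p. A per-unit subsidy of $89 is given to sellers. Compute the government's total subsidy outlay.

Pre-subsidy: 382 - 0.3p = -324 + 2.5p gives p* = 1765/7, q* = 4289/14.
With the subsidy, sellers receive ps = pb + 89 for each unit, where pb is the price buyers pay.
Supply in terms of pb becomes qs = -324 + 2.5(pb + 89) = -101.5 + 2.5pb. Setting this equal to demand: 382 - 0.3pb = -101.5 + 2.5pb, so pb = 4835/28.
Sellers receive ps = 4835/28 + 89 = 7327/28; q' = 382 − 0.3·(4835/28) = 18491/56.
Government outlay = subsidy × quantity = 89 × 18491/56 = 1645699/56.

Government cost = 1645699/56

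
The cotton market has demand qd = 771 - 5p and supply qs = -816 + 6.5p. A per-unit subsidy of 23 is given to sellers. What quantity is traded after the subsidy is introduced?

q' = 146

Pre-subsidy: 771 - 5p = -816 + 6.5p gives p* = 138, q* = 81.
With the subsidy, sellers receive ps = pb + 23 for each unit, where pb is the price buyers pay.
Supply in terms of pb becomes qs = -816 + 6.5(pb + 23) = -666.5 + 6.5pb. Setting this equal to demand: 771 - 5pb = -666.5 + 6.5pb, so pb = 125.
Sellers receive ps = 125 + 23 = 148; q' = 771 − 5·125 = 146.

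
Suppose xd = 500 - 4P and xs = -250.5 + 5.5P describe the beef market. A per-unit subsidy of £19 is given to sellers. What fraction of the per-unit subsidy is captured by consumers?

Consumer share = 11/19

Pre-subsidy: 500 - 4P = -250.5 + 5.5P gives P* = 79, x* = 184.
With the subsidy, sellers receive Ps = Pb + 19 for each unit, where Pb is the price buyers pay.
Supply in terms of Pb becomes xs = -250.5 + 5.5(Pb + 19) = -146 + 5.5Pb. Setting this equal to demand: 500 - 4Pb = -146 + 5.5Pb, so Pb = 68.
Sellers receive Ps = 68 + 19 = 87; x' = 500 − 4·68 = 228.
Buyers' price falls by P* − Pb = 79 − 68 = 11; sellers' price rises by Ps − P* = 87 − 79 = 8.
So consumers capture 11/19 = 11/19 of each unit of subsidy.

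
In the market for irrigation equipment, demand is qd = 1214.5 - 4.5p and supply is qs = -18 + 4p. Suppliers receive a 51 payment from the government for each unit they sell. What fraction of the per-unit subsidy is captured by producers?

Pre-subsidy: 1214.5 - 4.5p = -18 + 4p gives p* = 145, q* = 562.
With the subsidy, sellers receive ps = pb + 51 for each unit, where pb is the price buyers pay.
Supply in terms of pb becomes qs = -18 + 4(pb + 51) = 186 + 4pb. Setting this equal to demand: 1214.5 - 4.5pb = 186 + 4pb, so pb = 121.
Sellers receive ps = 121 + 51 = 172; q' = 1214.5 − 4.5·121 = 670.
Buyers' price falls by p* − pb = 145 − 121 = 24; sellers' price rises by ps − p* = 172 − 145 = 27.
So producers capture 27/51 = 9/17 of each unit of subsidy.

Producer share = 9/17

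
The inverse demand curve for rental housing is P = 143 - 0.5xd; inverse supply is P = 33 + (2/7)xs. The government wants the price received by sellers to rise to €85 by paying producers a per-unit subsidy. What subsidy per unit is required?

At a seller price of 85, quantity supplied is -115.5 + 3.5·85 = 182.
Buyers absorb 182 only when they pay Pb = 143 − 0.5·182 = 52.
s = Ps − Pb = 85 − 52 = 33.

Required subsidy s = €33 per unit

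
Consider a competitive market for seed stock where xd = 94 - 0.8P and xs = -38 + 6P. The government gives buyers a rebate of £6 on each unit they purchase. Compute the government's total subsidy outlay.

Government cost = 8436/17

Pre-subsidy: 94 - 0.8P = -38 + 6P gives P* = 330/17, x* = 1334/17.
With the rebate, buyers effectively pay Pb = Ps − 6, where Ps is the price sellers receive.
Demand in terms of Ps becomes xd = 94 − 0.8(Ps − 6) = 98.8 - 0.8Ps. Setting this equal to supply: 98.8 - 0.8Ps = -38 + 6Ps, so Ps = 342/17.
Buyers pay Pb = 342/17 − 6 = 240/17; x' = -38 + 6·(342/17) = 1406/17.
Government outlay = subsidy × quantity = 6 × 1406/17 = 8436/17.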